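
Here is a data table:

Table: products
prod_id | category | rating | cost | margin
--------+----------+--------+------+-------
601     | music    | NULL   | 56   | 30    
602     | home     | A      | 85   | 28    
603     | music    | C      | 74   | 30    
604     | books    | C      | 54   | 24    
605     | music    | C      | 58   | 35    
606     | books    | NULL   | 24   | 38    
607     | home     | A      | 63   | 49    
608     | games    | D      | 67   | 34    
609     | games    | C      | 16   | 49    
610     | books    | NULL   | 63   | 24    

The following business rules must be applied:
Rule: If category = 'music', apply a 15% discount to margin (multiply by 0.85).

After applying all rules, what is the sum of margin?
326.75

Step 1: Records with category = 'music' have total margin = 95
Step 2: Apply multiplier: 95 × 0.85 = 80.75
Step 3: Other records total: 246
Step 4: Final sum = 80.75 + 246 = 326.75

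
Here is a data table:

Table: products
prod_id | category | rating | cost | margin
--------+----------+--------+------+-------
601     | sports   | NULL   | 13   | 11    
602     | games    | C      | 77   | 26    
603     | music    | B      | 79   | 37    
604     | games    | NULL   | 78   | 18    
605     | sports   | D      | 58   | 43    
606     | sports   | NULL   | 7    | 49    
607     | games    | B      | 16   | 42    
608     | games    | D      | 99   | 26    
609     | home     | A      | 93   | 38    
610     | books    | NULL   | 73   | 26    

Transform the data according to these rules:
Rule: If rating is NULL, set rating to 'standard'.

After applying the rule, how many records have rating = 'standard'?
4

Step 1: Count records where rating IS NULL
Step 2: Found 4 records with NULL rating
Step 3: These records will have rating set to 'standard'
Step 4: Records already having rating = 'standard': 0
Step 5: Answer: 4 + 0 = 4 records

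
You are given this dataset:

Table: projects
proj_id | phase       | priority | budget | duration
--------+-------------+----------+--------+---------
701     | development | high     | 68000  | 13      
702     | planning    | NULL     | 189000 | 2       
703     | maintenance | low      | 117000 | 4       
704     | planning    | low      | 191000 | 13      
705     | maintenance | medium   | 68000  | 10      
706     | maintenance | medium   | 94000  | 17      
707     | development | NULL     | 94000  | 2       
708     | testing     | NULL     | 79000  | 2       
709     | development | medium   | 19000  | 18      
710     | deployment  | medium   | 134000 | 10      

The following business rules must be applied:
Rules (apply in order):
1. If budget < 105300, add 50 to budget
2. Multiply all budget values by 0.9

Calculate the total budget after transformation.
947970.0

Step 1: Apply Rule 1 - Add 50 to records with budget < 105300
  - 6 records affected: 422000 + (6 × 50) = 422300
  - Unaffected records: 631000
  - Sum after Rule 1: 1053300
Step 2: Apply Rule 2 - Multiply all by 0.9
  - 1053300 × 0.9 = 947970.0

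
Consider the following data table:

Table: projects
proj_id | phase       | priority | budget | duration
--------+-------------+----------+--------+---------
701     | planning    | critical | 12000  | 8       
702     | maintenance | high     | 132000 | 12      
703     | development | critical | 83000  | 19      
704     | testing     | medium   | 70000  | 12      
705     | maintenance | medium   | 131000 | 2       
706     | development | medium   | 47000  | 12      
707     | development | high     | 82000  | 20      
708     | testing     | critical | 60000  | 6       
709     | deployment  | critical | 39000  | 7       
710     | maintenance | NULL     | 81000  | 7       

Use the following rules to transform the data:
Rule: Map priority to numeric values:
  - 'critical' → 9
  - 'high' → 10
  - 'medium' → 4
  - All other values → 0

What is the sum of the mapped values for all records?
68

Step 1: Apply mapping to each record
Step 2: Count by status:
  'critical': 4 records × 9 = 36
  'high': 2 records × 10 = 20
  'medium': 3 records × 4 = 12
Step 3: Sum all mapped values = 68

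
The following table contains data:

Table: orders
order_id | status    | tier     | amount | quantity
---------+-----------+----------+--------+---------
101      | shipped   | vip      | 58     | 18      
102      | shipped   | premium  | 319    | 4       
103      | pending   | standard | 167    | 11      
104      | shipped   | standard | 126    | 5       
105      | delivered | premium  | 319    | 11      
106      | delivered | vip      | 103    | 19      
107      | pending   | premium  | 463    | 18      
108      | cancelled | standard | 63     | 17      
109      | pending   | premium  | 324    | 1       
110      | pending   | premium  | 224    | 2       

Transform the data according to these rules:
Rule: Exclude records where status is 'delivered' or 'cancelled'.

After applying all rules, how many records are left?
7

Step 1: Count records to exclude
  - 2 (delivered) + 1 (cancelled) = 3 records
Step 2: Total records: 10
Step 3: Remaining = 10 - 3 = 7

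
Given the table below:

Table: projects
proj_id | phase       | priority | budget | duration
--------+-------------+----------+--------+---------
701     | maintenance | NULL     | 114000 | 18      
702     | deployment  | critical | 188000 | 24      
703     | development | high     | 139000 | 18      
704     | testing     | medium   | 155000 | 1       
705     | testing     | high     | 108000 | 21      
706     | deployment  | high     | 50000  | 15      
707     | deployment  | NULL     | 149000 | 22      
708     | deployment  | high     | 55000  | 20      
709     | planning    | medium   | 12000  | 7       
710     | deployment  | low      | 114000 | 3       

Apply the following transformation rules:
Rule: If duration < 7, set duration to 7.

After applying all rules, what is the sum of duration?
159

Step 1: 2 records have duration < 7
Step 2: These records originally summed to 4
Step 3: After setting to minimum: 2 × 7 = 14
Step 4: Unaffected records sum: 145
Step 5: Final sum = 14 + 145 = 159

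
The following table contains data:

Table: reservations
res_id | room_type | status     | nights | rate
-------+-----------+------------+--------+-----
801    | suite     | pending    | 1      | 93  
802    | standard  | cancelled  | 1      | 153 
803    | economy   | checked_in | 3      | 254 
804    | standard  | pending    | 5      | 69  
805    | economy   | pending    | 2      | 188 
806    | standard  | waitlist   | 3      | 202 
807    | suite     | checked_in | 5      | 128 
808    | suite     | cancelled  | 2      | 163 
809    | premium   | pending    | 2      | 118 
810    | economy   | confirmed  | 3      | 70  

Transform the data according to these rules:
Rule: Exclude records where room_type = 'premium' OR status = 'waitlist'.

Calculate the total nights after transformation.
22

Step 1: Find records where room_type = 'premium' OR status = 'waitlist'
Step 2: 2 records match, summing to 5
Step 3: Original sum: 27
Step 4: Remaining sum = 27 - 5 = 22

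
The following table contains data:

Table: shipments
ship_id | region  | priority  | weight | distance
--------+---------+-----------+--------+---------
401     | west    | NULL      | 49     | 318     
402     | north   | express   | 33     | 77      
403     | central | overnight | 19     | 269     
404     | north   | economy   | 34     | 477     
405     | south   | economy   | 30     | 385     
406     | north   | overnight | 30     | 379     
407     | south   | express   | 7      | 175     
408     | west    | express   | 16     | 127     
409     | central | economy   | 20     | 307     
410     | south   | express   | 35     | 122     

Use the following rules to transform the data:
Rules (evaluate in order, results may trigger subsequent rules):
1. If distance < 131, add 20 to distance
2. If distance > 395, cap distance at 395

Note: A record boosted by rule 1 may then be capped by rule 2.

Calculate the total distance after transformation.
2614

Step 1: Apply rule 1 to records with distance < 131
  - 3 records get bonus of 20
  - Of these, 0 records then exceed 395 and get capped
Step 2: Apply rule 2 to records with distance > 395
  - 1 records (original) are capped
Step 3: Calculate final sum = 2614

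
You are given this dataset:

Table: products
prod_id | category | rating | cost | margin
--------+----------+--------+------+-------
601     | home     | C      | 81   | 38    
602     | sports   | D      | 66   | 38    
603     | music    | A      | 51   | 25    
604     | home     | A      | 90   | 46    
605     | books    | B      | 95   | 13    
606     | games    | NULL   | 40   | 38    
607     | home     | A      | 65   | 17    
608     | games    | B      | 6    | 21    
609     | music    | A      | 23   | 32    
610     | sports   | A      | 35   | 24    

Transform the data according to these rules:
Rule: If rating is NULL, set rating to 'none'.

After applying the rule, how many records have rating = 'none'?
1

Step 1: Count records where rating IS NULL
Step 2: Found 1 records with NULL rating
Step 3: These records will have rating set to 'none'
Step 4: Records already having rating = 'none': 0
Step 5: Answer: 1 + 0 = 1 records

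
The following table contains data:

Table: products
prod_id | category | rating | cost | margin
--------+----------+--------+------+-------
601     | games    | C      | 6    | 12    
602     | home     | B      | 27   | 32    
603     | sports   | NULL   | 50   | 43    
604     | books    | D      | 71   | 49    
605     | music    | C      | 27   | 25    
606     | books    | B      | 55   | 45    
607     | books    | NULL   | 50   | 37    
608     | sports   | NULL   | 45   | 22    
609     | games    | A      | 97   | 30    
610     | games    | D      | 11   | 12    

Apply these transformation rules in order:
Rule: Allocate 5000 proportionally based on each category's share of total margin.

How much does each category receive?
books: 2133.55, games: 879.48, home: 521.17, music: 407.17, sports: 1058.63

Step 1: Calculate total margin = 307
Step 2: Calculate each category's proportion:
  books: 131/307 = 42.67% → 2133.55
  games: 54/307 = 17.59% → 879.48
  home: 32/307 = 10.42% → 521.17
  music: 25/307 = 8.14% → 407.17
  sports: 65/307 = 21.17% → 1058.63
Step 3: Verify: sum of allocations ≈ 5000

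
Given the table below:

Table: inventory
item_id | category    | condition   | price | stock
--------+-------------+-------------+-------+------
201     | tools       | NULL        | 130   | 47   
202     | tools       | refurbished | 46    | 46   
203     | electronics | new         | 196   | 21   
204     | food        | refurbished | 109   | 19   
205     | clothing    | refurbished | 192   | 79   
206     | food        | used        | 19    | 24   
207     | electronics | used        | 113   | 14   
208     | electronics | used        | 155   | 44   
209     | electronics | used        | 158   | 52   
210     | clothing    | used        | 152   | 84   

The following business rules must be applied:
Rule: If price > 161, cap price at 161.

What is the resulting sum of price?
1204

Step 1: 2 records have price > 161
Step 2: These records originally summed to 388
Step 3: After capping: 2 × 161 = 322
Step 4: Unaffected records sum: 882
Step 5: Final sum = 322 + 882 = 1204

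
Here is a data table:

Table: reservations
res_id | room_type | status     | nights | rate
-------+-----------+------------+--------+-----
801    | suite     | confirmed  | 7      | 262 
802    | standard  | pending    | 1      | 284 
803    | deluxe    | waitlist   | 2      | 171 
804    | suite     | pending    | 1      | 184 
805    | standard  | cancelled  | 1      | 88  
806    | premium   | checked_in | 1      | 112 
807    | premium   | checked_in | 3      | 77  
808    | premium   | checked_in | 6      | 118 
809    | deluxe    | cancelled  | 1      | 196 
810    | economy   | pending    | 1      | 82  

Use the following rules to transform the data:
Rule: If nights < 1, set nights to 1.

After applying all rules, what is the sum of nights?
24

Step 1: 0 records have nights < 1
Step 2: These records originally summed to 0
Step 3: After setting to minimum: 0 × 1 = 0
Step 4: Unaffected records sum: 24
Step 5: Final sum = 0 + 24 = 24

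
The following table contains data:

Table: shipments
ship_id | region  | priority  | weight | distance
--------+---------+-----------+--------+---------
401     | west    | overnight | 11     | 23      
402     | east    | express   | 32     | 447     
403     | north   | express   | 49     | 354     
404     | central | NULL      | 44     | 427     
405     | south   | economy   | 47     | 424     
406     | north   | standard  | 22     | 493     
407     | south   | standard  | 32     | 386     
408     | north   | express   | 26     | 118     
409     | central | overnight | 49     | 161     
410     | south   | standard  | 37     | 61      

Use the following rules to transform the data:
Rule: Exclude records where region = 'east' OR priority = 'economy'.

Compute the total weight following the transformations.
270

Step 1: Find records where region = 'east' OR priority = 'economy'
Step 2: 2 records match, summing to 79
Step 3: Original sum: 349
Step 4: Remaining sum = 349 - 79 = 270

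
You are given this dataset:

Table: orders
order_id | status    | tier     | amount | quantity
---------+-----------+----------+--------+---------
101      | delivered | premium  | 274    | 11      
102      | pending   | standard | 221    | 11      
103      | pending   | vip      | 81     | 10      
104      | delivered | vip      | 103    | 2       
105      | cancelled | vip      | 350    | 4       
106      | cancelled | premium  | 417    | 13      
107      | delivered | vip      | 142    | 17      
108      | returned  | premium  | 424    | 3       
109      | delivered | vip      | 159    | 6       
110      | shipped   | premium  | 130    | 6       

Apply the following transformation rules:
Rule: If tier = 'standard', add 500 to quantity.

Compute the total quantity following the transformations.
583

Step 1: Count records where tier = 'standard': 1
Step 2: Total bonus added: 1 × 500 = 500
Step 3: Original sum of quantity: 83
Step 4: Final sum = 83 + 500 = 583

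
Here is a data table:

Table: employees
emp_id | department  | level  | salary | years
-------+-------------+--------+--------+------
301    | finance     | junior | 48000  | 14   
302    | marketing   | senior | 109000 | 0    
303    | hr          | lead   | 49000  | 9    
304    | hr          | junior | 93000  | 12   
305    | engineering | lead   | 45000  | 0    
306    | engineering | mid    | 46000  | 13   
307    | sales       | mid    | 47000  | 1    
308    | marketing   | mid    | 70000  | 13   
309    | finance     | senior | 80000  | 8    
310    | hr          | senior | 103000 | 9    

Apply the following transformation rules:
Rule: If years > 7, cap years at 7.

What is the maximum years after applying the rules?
7

Step 1: Original maximum years = 14
Step 2: Apply cap at 7
Step 3: 7 records had years > 7 and were capped
Step 4: Maximum after transformation = 7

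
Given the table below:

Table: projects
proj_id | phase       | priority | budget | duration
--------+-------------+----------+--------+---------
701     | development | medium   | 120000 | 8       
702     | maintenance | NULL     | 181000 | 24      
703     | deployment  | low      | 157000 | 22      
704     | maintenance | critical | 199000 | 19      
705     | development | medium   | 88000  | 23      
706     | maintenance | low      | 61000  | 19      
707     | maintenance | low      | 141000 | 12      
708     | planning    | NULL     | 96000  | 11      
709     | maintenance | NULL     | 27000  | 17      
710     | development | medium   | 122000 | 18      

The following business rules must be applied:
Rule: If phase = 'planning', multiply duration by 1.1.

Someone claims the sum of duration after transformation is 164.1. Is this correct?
No, the correct result is 174.1.

Step 1: Calculate the correct sum after transformation
Step 2: Apply multiplier 1.1 to records where phase = 'planning'
Step 3: Correct result = 174.1
Step 4: Claimed result = 164.1
Step 5: 174.1 ≠ 164.1
Conclusion: The claimed result is incorrect. The correct answer is 174.1.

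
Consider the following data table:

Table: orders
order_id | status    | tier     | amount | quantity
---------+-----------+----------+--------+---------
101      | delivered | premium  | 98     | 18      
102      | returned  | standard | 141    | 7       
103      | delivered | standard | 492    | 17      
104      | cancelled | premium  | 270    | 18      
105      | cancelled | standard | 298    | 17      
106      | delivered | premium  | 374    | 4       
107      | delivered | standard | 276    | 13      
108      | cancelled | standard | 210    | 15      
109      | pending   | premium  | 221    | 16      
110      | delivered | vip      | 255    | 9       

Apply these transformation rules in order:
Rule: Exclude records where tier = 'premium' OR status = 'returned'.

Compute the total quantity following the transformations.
71

Step 1: Find records where tier = 'premium' OR status = 'returned'
Step 2: 5 records match, summing to 63
Step 3: Original sum: 134
Step 4: Remaining sum = 134 - 63 = 71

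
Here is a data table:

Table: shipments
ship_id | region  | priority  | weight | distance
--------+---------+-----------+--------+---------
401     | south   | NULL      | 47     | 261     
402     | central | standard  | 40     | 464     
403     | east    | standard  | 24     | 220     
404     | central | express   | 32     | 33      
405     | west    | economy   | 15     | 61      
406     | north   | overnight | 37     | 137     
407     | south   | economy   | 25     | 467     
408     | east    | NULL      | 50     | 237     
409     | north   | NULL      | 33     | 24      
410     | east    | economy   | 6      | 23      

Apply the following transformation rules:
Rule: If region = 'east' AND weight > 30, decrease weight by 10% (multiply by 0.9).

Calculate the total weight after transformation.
304.0

Step 1: Find records where region = 'east' AND weight > 30
Step 2: 1 records match, summing to 50
Step 3: After multiplier: 50 × 0.9 = 45.0
Step 4: Unaffected records sum: 259
Step 5: Final sum = 45.0 + 259 = 304.0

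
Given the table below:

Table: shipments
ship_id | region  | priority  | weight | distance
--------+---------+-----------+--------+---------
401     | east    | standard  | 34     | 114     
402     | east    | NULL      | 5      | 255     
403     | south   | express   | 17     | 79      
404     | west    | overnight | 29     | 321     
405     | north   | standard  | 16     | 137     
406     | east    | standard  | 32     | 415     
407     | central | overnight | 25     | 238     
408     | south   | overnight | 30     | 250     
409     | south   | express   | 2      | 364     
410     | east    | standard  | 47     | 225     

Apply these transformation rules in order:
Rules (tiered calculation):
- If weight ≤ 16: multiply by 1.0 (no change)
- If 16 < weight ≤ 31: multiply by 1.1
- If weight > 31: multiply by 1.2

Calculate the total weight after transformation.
269.7

Step 1: Tier 1 (weight ≤ 16): 3 records, sum = 23 × 1.0 = 23.0
Step 2: Tier 2 (16 < weight ≤ 31): 4 records, sum = 101 × 1.1 = 111.1
Step 3: Tier 3 (weight > 31): 3 records, sum = 113 × 1.2 = 135.6
Step 4: Final sum = 23.0 + 111.1 + 135.6 = 269.7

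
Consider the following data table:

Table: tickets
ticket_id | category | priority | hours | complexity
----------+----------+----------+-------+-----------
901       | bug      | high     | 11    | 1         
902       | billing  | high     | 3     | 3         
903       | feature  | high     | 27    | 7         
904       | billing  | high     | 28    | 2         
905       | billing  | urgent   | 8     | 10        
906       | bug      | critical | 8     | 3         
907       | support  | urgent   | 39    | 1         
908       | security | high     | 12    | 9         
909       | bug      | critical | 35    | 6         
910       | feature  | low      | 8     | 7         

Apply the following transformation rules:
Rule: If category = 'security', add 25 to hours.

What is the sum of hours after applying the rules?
204

Step 1: Count records where category = 'security': 1
Step 2: Total bonus added: 1 × 25 = 25
Step 3: Original sum of hours: 179
Step 4: Final sum = 179 + 25 = 204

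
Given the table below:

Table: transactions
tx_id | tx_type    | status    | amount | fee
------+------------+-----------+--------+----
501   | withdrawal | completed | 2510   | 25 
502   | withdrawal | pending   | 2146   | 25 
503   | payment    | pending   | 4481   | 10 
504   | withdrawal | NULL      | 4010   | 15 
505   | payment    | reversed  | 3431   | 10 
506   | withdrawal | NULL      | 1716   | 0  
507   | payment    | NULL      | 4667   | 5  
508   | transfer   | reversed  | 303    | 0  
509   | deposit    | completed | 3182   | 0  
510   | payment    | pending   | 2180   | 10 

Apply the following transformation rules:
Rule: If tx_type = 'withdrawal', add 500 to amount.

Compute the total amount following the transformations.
30626

Step 1: Count records where tx_type = 'withdrawal': 4
Step 2: Total bonus added: 4 × 500 = 2000
Step 3: Original sum of amount: 28626
Step 4: Final sum = 28626 + 2000 = 30626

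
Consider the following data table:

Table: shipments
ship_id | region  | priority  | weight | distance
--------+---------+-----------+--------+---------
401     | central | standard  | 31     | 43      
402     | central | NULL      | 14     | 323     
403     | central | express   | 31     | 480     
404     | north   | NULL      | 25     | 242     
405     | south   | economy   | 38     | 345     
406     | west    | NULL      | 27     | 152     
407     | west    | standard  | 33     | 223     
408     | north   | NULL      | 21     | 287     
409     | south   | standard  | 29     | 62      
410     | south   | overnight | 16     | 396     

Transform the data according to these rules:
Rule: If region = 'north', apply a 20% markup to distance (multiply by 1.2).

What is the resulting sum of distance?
2658.8

Step 1: Records with region = 'north' have total distance = 529
Step 2: Apply multiplier: 529 × 1.2 = 634.8
Step 3: Other records total: 2024
Step 4: Final sum = 634.8 + 2024 = 2658.8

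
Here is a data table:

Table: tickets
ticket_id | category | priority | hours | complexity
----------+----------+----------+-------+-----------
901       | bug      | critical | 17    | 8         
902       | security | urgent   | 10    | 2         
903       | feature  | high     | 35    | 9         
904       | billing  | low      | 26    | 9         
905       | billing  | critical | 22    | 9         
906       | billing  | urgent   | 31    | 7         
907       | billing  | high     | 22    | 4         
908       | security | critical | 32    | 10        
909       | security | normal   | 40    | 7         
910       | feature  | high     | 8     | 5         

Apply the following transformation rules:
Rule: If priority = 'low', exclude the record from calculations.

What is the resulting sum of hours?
217

Step 1: Identify records where priority = 'low'
Step 2: The excluded records sum to 26
Step 3: Original total hours = 243
Step 4: Remaining total = 243 - 26 = 217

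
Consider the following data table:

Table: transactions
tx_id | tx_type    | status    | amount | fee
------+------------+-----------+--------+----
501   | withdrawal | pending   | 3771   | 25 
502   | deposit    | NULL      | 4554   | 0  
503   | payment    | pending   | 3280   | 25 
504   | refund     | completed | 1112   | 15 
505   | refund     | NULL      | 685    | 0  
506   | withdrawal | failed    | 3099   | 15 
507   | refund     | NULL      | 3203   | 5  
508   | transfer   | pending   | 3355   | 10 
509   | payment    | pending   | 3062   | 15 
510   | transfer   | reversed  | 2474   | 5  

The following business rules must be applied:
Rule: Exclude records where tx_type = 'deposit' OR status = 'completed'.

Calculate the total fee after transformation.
100

Step 1: Find records where tx_type = 'deposit' OR status = 'completed'
Step 2: 2 records match, summing to 15
Step 3: Original sum: 115
Step 4: Remaining sum = 115 - 15 = 100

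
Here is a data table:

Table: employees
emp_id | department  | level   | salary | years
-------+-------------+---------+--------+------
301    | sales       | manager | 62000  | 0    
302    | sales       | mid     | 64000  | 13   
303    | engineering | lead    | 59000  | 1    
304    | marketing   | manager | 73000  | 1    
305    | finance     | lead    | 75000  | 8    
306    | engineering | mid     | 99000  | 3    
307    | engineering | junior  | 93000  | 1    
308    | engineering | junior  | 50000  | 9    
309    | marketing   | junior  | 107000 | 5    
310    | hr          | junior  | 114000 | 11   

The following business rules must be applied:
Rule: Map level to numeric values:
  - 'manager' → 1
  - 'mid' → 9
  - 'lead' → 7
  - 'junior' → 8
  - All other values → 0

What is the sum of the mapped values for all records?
66

Step 1: Apply mapping to each record
Step 2: Count by status:
  'manager': 2 records × 1 = 2
  'mid': 2 records × 9 = 18
  'lead': 2 records × 7 = 14
  'junior': 4 records × 8 = 32
Step 3: Sum all mapped values = 66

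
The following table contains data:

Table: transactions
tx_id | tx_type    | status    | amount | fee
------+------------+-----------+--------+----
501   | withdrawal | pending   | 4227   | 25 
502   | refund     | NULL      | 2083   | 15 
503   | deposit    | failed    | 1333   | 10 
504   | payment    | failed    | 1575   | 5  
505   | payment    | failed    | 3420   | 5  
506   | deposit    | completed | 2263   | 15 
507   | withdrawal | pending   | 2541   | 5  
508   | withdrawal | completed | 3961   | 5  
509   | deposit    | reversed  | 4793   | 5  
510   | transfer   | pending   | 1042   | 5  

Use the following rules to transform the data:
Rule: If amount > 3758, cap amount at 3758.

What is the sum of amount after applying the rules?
25531

Step 1: 3 records have amount > 3758
Step 2: These records originally summed to 12981
Step 3: After capping: 3 × 3758 = 11274
Step 4: Unaffected records sum: 14257
Step 5: Final sum = 11274 + 14257 = 25531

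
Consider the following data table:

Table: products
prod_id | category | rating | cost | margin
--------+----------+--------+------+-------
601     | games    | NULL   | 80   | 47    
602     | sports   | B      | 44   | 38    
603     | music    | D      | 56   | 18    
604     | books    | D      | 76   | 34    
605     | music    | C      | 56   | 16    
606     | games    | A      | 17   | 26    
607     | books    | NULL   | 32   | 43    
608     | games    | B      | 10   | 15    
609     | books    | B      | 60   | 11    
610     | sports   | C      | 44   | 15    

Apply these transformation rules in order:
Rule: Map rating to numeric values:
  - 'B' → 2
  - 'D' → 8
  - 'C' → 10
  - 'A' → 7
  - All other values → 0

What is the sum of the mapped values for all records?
49

Step 1: Apply mapping to each record
Step 2: Count by status:
  'B': 3 records × 2 = 6
  'D': 2 records × 8 = 16
  'C': 2 records × 10 = 20
  'A': 1 records × 7 = 7
Step 3: Sum all mapped values = 49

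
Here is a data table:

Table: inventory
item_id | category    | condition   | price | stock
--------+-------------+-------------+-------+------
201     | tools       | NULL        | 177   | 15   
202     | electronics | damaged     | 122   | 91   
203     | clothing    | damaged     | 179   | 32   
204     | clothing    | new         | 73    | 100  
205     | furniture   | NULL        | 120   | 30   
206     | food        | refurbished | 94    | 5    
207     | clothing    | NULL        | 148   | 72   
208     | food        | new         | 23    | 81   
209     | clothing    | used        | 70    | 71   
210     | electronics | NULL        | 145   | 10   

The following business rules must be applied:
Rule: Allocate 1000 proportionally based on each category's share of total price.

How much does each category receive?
clothing: 408.34, electronics: 231.97, food: 101.65, furniture: 104.26, tools: 153.78

Step 1: Calculate total price = 1151
Step 2: Calculate each category's proportion:
  clothing: 470/1151 = 40.83% → 408.34
  electronics: 267/1151 = 23.20% → 231.97
  food: 117/1151 = 10.17% → 101.65
  furniture: 120/1151 = 10.43% → 104.26
  tools: 177/1151 = 15.38% → 153.78
Step 3: Verify: sum of allocations ≈ 1000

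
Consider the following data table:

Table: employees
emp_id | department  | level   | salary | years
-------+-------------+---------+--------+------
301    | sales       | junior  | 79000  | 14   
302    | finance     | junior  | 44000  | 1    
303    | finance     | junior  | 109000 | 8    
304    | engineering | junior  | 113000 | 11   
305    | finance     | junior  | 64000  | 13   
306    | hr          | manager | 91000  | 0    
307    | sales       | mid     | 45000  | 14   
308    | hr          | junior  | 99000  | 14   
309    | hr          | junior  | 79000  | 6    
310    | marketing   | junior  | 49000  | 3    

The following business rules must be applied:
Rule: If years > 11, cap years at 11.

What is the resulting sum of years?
73

Step 1: 4 records have years > 11
Step 2: These records originally summed to 55
Step 3: After capping: 4 × 11 = 44
Step 4: Unaffected records sum: 29
Step 5: Final sum = 44 + 29 = 73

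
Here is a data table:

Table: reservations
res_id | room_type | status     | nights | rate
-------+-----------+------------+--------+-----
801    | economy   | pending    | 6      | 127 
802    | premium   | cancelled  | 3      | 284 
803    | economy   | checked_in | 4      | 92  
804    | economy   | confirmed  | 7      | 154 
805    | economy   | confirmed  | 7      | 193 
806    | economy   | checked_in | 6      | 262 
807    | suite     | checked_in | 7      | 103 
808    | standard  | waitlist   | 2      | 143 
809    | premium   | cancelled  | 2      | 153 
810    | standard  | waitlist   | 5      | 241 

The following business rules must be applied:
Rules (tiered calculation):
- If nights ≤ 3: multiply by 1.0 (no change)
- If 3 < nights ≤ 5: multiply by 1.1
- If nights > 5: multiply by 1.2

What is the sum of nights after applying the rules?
56.5

Step 1: Tier 1 (nights ≤ 3): 3 records, sum = 7 × 1.0 = 7.0
Step 2: Tier 2 (3 < nights ≤ 5): 2 records, sum = 9 × 1.1 = 9.9
Step 3: Tier 3 (nights > 5): 5 records, sum = 33 × 1.2 = 39.6
Step 4: Final sum = 7.0 + 9.9 + 39.6 = 56.5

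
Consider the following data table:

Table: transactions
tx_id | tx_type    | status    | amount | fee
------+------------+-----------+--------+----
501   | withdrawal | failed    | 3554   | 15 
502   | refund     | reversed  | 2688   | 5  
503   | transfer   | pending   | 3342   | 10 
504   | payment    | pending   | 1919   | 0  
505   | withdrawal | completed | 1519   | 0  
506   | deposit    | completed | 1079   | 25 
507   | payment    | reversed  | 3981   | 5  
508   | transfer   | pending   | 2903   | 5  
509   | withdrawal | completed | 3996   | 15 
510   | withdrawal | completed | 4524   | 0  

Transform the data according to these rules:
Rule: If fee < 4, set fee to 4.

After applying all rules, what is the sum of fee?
92

Step 1: 3 records have fee < 4
Step 2: These records originally summed to 0
Step 3: After setting to minimum: 3 × 4 = 12
Step 4: Unaffected records sum: 80
Step 5: Final sum = 12 + 80 = 92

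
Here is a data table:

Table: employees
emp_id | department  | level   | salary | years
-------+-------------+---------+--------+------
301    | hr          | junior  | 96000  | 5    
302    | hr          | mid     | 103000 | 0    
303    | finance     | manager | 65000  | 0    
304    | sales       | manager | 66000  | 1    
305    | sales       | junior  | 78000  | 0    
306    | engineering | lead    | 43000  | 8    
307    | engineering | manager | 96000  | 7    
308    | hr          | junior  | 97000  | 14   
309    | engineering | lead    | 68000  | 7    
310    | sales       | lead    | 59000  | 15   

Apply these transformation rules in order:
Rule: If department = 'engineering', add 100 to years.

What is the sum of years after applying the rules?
357

Step 1: Count records where department = 'engineering': 3
Step 2: Total bonus added: 3 × 100 = 300
Step 3: Original sum of years: 57
Step 4: Final sum = 57 + 300 = 357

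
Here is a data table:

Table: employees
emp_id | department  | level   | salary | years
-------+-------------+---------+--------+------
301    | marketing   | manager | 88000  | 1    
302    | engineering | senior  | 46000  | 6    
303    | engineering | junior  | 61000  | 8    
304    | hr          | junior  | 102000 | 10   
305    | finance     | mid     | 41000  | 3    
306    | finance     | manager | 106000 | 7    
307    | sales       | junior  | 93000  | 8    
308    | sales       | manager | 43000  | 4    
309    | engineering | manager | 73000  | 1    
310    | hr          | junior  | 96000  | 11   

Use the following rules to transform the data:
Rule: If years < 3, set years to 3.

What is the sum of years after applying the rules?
63

Step 1: 2 records have years < 3
Step 2: These records originally summed to 2
Step 3: After setting to minimum: 2 × 3 = 6
Step 4: Unaffected records sum: 57
Step 5: Final sum = 6 + 57 = 63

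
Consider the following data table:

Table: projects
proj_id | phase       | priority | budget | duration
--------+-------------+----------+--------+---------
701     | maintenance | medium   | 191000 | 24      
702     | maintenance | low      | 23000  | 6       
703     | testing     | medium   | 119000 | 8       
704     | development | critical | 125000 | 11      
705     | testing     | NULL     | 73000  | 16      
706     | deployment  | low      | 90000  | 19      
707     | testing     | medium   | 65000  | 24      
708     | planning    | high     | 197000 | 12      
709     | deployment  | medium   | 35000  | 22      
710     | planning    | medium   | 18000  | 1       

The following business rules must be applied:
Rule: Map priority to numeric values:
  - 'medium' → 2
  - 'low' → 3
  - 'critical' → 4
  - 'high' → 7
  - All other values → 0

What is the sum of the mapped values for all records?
27

Step 1: Apply mapping to each record
Step 2: Count by status:
  'medium': 5 records × 2 = 10
  'low': 2 records × 3 = 6
  'critical': 1 records × 4 = 4
  'high': 1 records × 7 = 7
Step 3: Sum all mapped values = 27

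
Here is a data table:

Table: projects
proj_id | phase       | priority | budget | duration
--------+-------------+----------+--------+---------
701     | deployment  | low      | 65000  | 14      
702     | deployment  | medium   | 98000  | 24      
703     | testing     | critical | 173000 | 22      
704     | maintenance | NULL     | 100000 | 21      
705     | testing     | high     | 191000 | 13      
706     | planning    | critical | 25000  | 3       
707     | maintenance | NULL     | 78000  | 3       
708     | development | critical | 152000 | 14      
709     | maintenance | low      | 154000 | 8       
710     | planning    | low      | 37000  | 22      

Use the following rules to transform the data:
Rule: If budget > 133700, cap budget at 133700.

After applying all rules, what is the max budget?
133700

Step 1: Original maximum budget = 191000
Step 2: Apply cap at 133700
Step 3: 4 records had budget > 133700 and were capped
Step 4: Maximum after transformation = 133700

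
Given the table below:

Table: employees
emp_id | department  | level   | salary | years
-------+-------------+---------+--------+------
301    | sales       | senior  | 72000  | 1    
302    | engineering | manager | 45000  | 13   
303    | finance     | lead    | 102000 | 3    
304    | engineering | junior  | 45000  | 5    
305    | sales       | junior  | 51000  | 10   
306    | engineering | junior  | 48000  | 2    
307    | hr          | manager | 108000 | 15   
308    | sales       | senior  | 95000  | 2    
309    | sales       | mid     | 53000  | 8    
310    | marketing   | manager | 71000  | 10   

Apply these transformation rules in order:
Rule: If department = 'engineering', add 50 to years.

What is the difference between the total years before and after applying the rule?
150

Step 1: Original sum of years = 69
Step 2: 3 records have department = 'engineering'
Step 3: Each affected record changes by 50
Step 4: Total change = 3 × 50 = 150
Step 5: New sum = 69 + 150 = 219
Step 6: Difference = |219 - 69| = 150
        (Sum increased by 150)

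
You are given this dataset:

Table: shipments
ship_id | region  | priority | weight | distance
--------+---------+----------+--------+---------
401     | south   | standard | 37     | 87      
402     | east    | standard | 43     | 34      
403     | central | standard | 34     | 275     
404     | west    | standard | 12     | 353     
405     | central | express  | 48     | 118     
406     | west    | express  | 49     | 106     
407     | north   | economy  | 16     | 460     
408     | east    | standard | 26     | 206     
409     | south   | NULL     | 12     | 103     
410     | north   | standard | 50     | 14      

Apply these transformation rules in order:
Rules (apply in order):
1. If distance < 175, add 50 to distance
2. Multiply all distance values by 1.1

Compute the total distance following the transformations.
2261.6

Step 1: Apply Rule 1 - Add 50 to records with distance < 175
  - 6 records affected: 462 + (6 × 50) = 762
  - Unaffected records: 1294
  - Sum after Rule 1: 2056
Step 2: Apply Rule 2 - Multiply all by 1.1
  - 2056 × 1.1 = 2261.6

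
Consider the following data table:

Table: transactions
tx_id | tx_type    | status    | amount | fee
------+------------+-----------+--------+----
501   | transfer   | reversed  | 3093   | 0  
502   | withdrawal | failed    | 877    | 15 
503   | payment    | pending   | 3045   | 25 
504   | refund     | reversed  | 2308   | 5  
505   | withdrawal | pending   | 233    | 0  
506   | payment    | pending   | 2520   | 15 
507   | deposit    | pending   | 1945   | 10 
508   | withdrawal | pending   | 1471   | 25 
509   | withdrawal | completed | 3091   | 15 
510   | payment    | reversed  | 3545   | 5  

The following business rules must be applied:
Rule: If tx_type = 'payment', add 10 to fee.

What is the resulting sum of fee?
145

Step 1: Count records where tx_type = 'payment': 3
Step 2: Total bonus added: 3 × 10 = 30
Step 3: Original sum of fee: 115
Step 4: Final sum = 115 + 30 = 145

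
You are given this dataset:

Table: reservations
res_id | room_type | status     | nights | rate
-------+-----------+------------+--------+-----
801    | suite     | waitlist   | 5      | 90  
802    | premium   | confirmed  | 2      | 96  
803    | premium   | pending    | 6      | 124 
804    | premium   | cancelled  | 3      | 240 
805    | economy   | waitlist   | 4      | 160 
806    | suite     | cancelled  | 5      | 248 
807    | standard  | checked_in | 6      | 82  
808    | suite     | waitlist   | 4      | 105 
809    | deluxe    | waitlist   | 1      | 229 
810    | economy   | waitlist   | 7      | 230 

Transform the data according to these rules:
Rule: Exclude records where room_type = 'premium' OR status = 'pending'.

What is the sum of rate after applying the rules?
1144

Step 1: Find records where room_type = 'premium' OR status = 'pending'
Step 2: 3 records match, summing to 460
Step 3: Original sum: 1604
Step 4: Remaining sum = 1604 - 460 = 1144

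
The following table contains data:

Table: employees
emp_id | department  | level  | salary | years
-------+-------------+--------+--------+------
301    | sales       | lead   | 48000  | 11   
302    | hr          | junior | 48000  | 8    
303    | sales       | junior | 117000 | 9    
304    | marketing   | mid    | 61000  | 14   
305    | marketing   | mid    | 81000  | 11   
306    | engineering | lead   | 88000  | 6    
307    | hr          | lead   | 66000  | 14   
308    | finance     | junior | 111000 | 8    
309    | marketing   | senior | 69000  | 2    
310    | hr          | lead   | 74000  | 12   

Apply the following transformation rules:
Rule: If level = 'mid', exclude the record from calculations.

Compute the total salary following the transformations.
621000

Step 1: Identify records where level = 'mid'
Step 2: The excluded records sum to 142000
Step 3: Original total salary = 763000
Step 4: Remaining total = 763000 - 142000 = 621000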